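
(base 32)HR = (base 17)1ga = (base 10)571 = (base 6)2351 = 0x23b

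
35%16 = 3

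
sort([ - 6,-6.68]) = [  -  6.68,-6]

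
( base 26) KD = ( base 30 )hn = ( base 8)1025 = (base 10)533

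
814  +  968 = 1782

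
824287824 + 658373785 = 1482661609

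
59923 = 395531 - 335608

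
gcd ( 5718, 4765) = 953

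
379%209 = 170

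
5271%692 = 427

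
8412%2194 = 1830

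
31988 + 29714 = 61702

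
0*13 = 0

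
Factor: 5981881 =113^1 * 52937^1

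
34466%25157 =9309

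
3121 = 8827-5706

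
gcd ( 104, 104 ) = 104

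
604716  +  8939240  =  9543956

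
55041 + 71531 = 126572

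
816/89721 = 272/29907 = 0.01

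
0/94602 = 0 = 0.00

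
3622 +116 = 3738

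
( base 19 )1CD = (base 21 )17e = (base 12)422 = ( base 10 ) 602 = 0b1001011010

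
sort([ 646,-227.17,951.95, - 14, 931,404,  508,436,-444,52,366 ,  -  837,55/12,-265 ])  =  [ - 837,-444,-265, - 227.17 , - 14 , 55/12, 52,366,  404,436 , 508,646,931, 951.95 ] 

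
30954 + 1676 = 32630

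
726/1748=363/874 = 0.42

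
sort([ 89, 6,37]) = [6, 37, 89]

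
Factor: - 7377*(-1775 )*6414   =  2^1*3^2*5^2*71^1*1069^1*2459^1  =  83986038450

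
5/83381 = 5/83381 =0.00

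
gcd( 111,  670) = 1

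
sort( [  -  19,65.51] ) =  [-19,65.51 ]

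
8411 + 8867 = 17278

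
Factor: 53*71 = 53^1*71^1 = 3763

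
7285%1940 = 1465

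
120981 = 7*17283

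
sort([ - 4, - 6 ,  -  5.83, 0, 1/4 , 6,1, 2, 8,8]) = [ - 6, - 5.83 , - 4 , 0,  1/4,1,2,6, 8,8]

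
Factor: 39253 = 17^1 * 2309^1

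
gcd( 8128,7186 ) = 2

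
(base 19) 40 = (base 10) 76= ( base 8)114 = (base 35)26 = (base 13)5b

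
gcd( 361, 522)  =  1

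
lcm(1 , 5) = 5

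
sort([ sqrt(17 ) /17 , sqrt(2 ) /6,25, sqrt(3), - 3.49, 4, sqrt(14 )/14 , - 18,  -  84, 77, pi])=[ - 84, - 18, - 3.49, sqrt(2 ) /6, sqrt(17 ) /17,sqrt( 14 )/14 , sqrt(3) , pi, 4, 25, 77]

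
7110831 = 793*8967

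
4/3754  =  2/1877 = 0.00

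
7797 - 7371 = 426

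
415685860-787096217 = -371410357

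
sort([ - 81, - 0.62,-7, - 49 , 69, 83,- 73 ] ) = [ - 81, - 73,- 49, - 7, - 0.62,69 , 83] 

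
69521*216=15016536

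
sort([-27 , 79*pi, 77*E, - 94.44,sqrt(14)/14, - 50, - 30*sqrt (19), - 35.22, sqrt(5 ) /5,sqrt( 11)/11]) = [- 30*sqrt ( 19 ), - 94.44, - 50,  -  35.22 , - 27,  sqrt ( 14)/14 , sqrt( 11)/11, sqrt ( 5)/5,77*E, 79*pi ]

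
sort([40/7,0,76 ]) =[ 0, 40/7,76]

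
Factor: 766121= 599^1 * 1279^1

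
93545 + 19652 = 113197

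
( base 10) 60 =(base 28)24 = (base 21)2i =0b111100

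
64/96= 2/3  =  0.67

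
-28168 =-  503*56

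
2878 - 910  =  1968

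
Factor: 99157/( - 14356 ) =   -  2^( - 2)*37^( - 1 )*97^(  -  1)*229^1  *433^1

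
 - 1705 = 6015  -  7720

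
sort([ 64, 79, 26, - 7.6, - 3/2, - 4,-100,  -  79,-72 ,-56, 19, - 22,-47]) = [ - 100, - 79, - 72, - 56,  -  47, - 22, - 7.6,  -  4, - 3/2, 19, 26,  64, 79] 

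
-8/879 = - 8/879 = - 0.01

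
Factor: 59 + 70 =3^1*43^1  =  129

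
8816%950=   266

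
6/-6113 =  - 1+6107/6113 = -0.00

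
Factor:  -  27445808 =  - 2^4*13^1*23^1*5737^1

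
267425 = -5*(-53485)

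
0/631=0 = 0.00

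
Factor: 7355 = 5^1*1471^1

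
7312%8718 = 7312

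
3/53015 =3/53015 =0.00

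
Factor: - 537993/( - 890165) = 3^2*5^(  -  1) * 23^2*31^(-1)*113^1*5743^( - 1)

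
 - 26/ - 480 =13/240 = 0.05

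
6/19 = 6/19 = 0.32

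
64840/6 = 32420/3 =10806.67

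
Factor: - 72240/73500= - 2^2*5^( - 2)*7^( - 1 ) *43^1 = - 172/175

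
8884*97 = 861748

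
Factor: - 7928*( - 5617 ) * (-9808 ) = - 2^7 * 41^1 * 137^1*613^1*991^1 = - 436765697408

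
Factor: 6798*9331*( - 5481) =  - 2^1*3^4*7^2*11^1*29^1 * 31^1*43^1 * 103^1  =  - 347671548378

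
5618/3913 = 5618/3913 = 1.44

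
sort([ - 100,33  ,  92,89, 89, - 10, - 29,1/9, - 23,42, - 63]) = [ - 100,  -  63, - 29, - 23, - 10, 1/9, 33,42, 89, 89,92 ]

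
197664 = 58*3408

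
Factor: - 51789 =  - 3^1*61^1 *283^1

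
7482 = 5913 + 1569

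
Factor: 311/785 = 5^(  -  1)*157^( - 1 )*311^1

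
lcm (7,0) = 0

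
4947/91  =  4947/91= 54.36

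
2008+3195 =5203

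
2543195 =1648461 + 894734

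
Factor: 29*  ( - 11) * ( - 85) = 5^1 * 11^1*17^1 * 29^1 = 27115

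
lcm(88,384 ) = 4224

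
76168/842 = 38084/421 = 90.46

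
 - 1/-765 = 1/765= 0.00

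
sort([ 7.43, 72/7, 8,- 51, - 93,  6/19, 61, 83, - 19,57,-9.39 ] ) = [  -  93, - 51, -19,-9.39,6/19, 7.43, 8,72/7, 57,61, 83]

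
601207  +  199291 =800498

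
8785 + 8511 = 17296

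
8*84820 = 678560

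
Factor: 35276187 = 3^1*1801^1*6529^1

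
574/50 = 11+12/25 = 11.48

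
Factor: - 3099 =-3^1*1033^1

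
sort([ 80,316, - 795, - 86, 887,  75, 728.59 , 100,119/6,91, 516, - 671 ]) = [-795, - 671, - 86, 119/6,75,80,91, 100,316, 516,728.59, 887]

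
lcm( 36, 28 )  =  252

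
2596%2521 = 75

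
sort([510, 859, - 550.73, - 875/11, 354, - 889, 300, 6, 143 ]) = [-889, - 550.73, - 875/11, 6, 143, 300, 354,510, 859]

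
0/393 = 0 = 0.00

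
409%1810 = 409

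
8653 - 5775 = 2878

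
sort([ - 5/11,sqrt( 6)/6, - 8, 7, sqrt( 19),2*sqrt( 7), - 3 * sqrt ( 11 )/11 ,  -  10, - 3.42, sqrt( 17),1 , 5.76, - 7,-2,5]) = [ - 10, -8,  -  7, - 3.42,-2,-3 * sqrt (11)/11,- 5/11 , sqrt( 6)/6,1, sqrt( 17 ), sqrt( 19 )  ,  5, 2*sqrt( 7), 5.76, 7]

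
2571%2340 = 231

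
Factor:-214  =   - 2^1*107^1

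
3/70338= 1/23446 = 0.00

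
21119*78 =1647282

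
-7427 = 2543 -9970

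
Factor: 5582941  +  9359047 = 14941988 = 2^2 * 3735497^1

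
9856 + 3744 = 13600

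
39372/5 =7874 + 2/5=7874.40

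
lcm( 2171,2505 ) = 32565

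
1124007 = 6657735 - 5533728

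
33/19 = 1 + 14/19 = 1.74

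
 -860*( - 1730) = 1487800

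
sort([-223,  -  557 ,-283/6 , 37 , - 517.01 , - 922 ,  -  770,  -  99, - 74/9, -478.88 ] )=[ - 922,-770, - 557,-517.01,-478.88 ,-223, - 99 , - 283/6,-74/9, 37 ] 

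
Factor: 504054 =2^1 * 3^2*41^1*683^1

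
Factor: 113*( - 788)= -2^2*113^1*197^1 = - 89044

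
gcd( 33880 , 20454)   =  14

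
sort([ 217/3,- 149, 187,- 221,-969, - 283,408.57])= [ - 969  ,-283, - 221, - 149, 217/3, 187, 408.57]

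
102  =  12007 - 11905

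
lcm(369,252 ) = 10332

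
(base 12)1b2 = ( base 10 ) 278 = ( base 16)116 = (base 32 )8M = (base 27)A8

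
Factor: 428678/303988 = 2^( - 1)* 19^1*29^1*389^1*75997^( - 1) = 214339/151994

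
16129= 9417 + 6712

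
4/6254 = 2/3127=0.00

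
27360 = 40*684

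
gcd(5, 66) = 1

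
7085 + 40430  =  47515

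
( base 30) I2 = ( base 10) 542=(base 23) 10d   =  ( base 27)k2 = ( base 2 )1000011110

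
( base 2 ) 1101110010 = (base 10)882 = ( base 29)11C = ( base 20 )242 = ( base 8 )1562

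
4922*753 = 3706266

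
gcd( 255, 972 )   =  3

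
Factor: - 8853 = - 3^1* 13^1*227^1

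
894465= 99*9035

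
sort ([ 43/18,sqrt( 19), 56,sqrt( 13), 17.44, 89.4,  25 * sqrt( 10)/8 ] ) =[ 43/18, sqrt( 13),sqrt( 19 ), 25 * sqrt( 10 )/8, 17.44, 56, 89.4] 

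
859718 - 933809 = - 74091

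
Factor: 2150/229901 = 2^1*5^2*7^( - 1 )*43^1 * 32843^( - 1 ) 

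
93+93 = 186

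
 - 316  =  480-796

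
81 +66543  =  66624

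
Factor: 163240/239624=5^1*53^1*389^(-1 ) = 265/389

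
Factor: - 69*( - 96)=6624 = 2^5*3^2* 23^1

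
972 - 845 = 127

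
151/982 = 151/982 =0.15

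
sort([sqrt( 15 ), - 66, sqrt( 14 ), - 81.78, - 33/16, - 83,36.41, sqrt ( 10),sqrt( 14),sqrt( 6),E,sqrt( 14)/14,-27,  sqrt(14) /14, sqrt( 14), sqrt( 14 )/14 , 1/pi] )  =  [ - 83, - 81.78,- 66,-27, - 33/16,sqrt( 14 )/14,sqrt( 14 ) /14,sqrt( 14 ) /14,1/pi,sqrt(6),E, sqrt( 10) , sqrt( 14 ),sqrt( 14)  ,  sqrt(14),sqrt( 15),36.41 ] 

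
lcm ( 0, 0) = 0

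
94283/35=2693 +4/5=2693.80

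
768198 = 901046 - 132848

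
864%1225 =864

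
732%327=78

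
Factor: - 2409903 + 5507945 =2^1 *41^1*37781^1 =3098042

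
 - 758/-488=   379/244 = 1.55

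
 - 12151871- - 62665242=50513371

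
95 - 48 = 47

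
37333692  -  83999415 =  - 46665723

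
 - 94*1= - 94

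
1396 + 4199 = 5595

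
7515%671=134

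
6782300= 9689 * 700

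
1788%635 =518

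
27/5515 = 27/5515= 0.00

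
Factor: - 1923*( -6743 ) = 3^1*11^1* 613^1*641^1 = 12966789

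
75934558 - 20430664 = 55503894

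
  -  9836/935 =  - 11 + 449/935 = - 10.52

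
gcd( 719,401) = 1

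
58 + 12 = 70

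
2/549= 2/549  =  0.00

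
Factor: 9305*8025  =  3^1*5^3*107^1*1861^1 = 74672625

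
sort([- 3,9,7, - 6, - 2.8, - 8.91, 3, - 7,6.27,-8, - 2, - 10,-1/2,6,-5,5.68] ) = [-10, - 8.91, -8, - 7, - 6,  -  5, - 3, -2.8, - 2,-1/2, 3,5.68,6, 6.27,  7,9] 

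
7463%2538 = 2387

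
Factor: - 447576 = -2^3*3^1*17^1*1097^1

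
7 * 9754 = 68278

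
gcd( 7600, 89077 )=1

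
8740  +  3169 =11909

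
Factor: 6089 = 6089^1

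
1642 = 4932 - 3290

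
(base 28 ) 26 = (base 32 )1U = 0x3e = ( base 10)62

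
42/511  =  6/73= 0.08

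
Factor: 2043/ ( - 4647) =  - 681/1549 = -3^1*227^1*1549^( - 1)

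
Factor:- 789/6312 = -2^( - 3)  =  - 1/8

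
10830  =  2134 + 8696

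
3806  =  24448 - 20642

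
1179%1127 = 52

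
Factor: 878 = 2^1*439^1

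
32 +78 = 110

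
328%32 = 8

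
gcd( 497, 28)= 7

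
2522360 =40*63059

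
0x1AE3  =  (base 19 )1015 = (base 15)208D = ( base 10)6883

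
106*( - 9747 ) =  - 1033182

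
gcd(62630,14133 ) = 1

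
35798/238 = 150 + 7/17= 150.41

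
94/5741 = 94/5741 = 0.02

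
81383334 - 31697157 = 49686177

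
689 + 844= 1533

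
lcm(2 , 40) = 40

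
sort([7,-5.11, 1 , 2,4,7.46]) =[  -  5.11, 1,2,4, 7, 7.46]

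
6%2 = 0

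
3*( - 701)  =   - 2103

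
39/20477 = 39/20477 = 0.00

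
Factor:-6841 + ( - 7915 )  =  -2^2  *  7^1*17^1* 31^1 =-14756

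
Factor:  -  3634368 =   -  2^6*3^1 * 23^1*823^1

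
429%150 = 129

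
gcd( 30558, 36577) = 463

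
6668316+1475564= 8143880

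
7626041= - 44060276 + 51686317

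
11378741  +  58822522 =70201263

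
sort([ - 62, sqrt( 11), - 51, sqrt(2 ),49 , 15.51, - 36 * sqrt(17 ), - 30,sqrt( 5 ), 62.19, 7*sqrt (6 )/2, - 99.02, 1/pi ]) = [-36 * sqrt(17 ),-99.02,-62, - 51, - 30, 1/pi,sqrt( 2 ), sqrt(5), sqrt(11 ),7 * sqrt( 6)/2, 15.51, 49, 62.19]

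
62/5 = 12 + 2/5 = 12.40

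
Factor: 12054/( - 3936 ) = -2^(-4) * 7^2 =- 49/16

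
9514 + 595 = 10109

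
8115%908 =851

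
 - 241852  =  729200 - 971052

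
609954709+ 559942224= 1169896933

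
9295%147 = 34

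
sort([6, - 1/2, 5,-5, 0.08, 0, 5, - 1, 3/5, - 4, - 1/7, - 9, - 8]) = [ -9,-8, - 5, - 4,-1,-1/2,  -  1/7, 0,0.08, 3/5, 5,5, 6]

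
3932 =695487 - 691555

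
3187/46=3187/46 = 69.28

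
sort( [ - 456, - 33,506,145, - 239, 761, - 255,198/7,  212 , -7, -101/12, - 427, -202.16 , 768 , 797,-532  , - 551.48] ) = [ - 551.48, - 532,  -  456,- 427, - 255,- 239, -202.16, - 33, - 101/12, - 7,198/7, 145,212 , 506, 761 , 768,797]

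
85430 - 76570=8860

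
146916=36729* 4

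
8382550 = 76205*110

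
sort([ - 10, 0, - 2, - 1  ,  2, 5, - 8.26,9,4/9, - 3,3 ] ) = [ - 10, - 8.26, - 3, - 2, - 1,0,4/9,2 , 3,5, 9] 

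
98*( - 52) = -5096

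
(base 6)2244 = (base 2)1000010100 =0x214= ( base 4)20110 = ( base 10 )532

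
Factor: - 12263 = - 12263^1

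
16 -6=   10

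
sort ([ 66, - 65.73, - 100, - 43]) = [-100, - 65.73, - 43,66]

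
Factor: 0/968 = 0 = 0^1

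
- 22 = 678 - 700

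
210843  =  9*23427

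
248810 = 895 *278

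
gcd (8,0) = 8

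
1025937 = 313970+711967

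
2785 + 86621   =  89406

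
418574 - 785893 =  - 367319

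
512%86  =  82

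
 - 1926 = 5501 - 7427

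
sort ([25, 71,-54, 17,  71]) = [ - 54,17, 25, 71, 71 ]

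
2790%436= 174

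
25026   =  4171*6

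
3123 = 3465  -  342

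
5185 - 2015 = 3170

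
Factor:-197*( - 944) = 2^4*59^1*197^1  =  185968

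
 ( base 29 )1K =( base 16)31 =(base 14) 37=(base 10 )49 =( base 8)61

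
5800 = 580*10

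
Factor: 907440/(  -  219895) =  -912/221  =  - 2^4*3^1*13^ ( - 1)*17^( - 1)*19^1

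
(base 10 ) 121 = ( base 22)5B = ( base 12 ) a1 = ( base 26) 4H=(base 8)171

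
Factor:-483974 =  - 2^1*61^1*3967^1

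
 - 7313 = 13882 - 21195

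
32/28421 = 32/28421 = 0.00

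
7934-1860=6074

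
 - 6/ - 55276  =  3/27638=0.00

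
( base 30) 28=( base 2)1000100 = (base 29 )2a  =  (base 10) 68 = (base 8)104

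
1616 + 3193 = 4809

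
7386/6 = 1231 = 1231.00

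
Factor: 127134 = 2^1 * 3^2*7^1 *1009^1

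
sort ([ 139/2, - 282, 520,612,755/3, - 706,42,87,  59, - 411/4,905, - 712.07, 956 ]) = [ - 712.07, - 706, - 282, - 411/4,42,59 , 139/2, 87,755/3,520,612,905,  956]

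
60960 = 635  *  96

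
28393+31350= 59743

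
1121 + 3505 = 4626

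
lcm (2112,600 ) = 52800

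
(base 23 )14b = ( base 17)233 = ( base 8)1170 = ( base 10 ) 632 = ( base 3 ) 212102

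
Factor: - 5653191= - 3^1 *31^1 * 89^1 * 683^1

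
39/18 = 13/6 = 2.17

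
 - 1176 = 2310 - 3486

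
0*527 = 0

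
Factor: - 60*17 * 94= - 2^3*3^1*5^1*17^1*47^1 = - 95880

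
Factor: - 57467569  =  - 57467569^1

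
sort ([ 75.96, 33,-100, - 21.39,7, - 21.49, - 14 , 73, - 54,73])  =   [ - 100, - 54, - 21.49, - 21.39, - 14, 7, 33, 73,73, 75.96 ]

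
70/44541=10/6363 = 0.00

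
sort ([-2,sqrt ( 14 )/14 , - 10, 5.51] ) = [ - 10, - 2 , sqrt( 14 ) /14, 5.51]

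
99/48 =33/16  =  2.06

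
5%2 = 1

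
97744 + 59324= 157068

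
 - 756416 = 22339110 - 23095526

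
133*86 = 11438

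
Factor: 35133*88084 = 3094655172 = 2^2*3^1*7^2*19^2*61^1*239^1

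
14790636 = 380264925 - 365474289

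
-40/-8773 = 40/8773  =  0.00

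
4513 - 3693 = 820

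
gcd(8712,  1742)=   2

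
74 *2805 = 207570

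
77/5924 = 77/5924 = 0.01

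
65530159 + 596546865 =662077024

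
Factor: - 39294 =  - 2^1*3^2*37^1*59^1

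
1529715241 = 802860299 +726854942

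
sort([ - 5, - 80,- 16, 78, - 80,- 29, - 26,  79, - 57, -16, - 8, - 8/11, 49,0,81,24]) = [ - 80,-80, - 57,-29, - 26, - 16, - 16, - 8, - 5, - 8/11,0, 24, 49,78,79, 81]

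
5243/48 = 5243/48 = 109.23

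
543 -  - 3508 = 4051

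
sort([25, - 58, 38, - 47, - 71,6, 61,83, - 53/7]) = [ - 71, - 58,  -  47, - 53/7, 6, 25, 38, 61,83] 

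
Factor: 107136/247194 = 192/443 = 2^6*3^1*443^( - 1)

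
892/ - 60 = -15 + 2/15 = - 14.87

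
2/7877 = 2/7877 = 0.00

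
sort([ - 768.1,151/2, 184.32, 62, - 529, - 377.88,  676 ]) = [ - 768.1, - 529, - 377.88, 62, 151/2,184.32, 676]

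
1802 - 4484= - 2682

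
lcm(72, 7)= 504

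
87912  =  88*999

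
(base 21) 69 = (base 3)12000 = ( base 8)207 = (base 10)135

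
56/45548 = 14/11387 = 0.00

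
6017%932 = 425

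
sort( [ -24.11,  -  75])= [  -  75,-24.11]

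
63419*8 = 507352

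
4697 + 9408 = 14105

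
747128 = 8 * 93391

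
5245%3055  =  2190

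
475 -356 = 119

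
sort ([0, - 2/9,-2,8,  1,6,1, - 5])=[ - 5,- 2,-2/9,  0,1, 1 , 6,8]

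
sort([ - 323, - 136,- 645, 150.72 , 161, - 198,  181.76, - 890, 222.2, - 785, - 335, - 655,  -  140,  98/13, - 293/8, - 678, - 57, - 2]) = [ - 890, - 785, - 678, - 655, -645, - 335, - 323 , - 198, - 140, - 136, - 57, - 293/8, -2,  98/13,150.72, 161,181.76,222.2]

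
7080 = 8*885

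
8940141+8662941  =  17603082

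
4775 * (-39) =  - 186225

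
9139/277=32+275/277=   32.99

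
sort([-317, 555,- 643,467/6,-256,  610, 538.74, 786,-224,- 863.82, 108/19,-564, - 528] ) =[  -  863.82,-643,  -  564,-528, - 317, - 256,-224,108/19, 467/6, 538.74 , 555,610, 786 ]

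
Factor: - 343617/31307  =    -  3^1 * 47^1*2437^1*31307^( - 1)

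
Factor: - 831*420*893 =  - 311674860=- 2^2*3^2*5^1*7^1*19^1*47^1 * 277^1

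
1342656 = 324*4144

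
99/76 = 99/76 =1.30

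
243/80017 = 243/80017 =0.00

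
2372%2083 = 289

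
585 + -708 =- 123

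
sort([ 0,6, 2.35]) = [ 0 , 2.35,6] 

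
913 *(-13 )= - 11869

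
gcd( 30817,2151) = 1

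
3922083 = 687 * 5709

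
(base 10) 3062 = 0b101111110110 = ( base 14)118A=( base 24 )57E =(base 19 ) 893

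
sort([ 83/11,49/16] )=[ 49/16, 83/11 ] 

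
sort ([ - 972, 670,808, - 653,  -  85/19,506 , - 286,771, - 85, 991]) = [ - 972, - 653, - 286, - 85, - 85/19, 506, 670, 771, 808, 991]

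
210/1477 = 30/211 = 0.14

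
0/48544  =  0=0.00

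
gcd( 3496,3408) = 8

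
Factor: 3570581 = 7^2*72869^1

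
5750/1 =5750 =5750.00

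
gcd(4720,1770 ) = 590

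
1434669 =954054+480615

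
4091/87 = 4091/87 = 47.02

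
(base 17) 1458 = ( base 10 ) 6162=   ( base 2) 1100000010010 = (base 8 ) 14022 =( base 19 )h16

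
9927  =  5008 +4919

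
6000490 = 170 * 35297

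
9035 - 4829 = 4206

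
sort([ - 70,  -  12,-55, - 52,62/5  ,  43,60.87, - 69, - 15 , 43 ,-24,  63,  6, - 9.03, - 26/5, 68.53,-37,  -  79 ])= [ - 79,- 70, - 69,-55, - 52, - 37 ,-24, - 15, - 12,-9.03,-26/5,6,  62/5,43,43,60.87, 63,68.53] 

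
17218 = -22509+39727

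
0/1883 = 0 = 0.00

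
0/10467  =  0=0.00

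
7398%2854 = 1690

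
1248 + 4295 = 5543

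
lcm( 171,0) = 0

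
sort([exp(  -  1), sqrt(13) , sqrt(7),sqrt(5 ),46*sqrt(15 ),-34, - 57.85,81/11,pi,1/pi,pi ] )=[  -  57.85, - 34,1/pi,exp( - 1),sqrt( 5), sqrt(7),  pi,pi,sqrt(13 ), 81/11, 46 *sqrt(15)]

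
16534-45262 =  - 28728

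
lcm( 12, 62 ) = 372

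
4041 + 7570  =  11611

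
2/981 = 2/981  =  0.00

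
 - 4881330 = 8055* (-606) 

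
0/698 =0 = 0.00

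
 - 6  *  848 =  - 5088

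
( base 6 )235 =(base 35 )2p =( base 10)95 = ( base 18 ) 55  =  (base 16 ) 5F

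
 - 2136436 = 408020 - 2544456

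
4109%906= 485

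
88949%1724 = 1025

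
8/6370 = 4/3185 =0.00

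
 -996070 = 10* ( - 99607 )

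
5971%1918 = 217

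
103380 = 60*1723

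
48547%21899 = 4749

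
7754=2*3877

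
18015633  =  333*54101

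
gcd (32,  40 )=8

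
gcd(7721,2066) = 1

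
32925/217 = 32925/217 = 151.73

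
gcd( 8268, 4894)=2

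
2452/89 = 27 + 49/89 = 27.55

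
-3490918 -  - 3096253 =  - 394665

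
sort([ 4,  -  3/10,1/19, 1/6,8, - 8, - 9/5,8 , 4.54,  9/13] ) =[ - 8, - 9/5, - 3/10,  1/19, 1/6, 9/13, 4, 4.54, 8  ,  8] 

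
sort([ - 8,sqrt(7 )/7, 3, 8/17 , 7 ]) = [ - 8, sqrt( 7) /7,8/17, 3, 7 ] 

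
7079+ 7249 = 14328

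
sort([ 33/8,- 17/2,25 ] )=[ - 17/2,33/8,25 ]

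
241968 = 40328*6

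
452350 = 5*90470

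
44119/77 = 44119/77= 572.97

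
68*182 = 12376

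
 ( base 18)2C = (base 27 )1L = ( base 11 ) 44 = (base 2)110000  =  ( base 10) 48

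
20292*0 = 0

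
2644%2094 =550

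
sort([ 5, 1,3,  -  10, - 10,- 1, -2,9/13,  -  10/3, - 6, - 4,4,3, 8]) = [  -  10,  -  10, - 6,  -  4, - 10/3, - 2, - 1, 9/13,1,  3,3,4,5, 8 ]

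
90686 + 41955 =132641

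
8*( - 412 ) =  - 3296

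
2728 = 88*31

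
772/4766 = 386/2383 = 0.16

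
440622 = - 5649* (-78)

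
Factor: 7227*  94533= 3^3 * 11^1*73^1*31511^1  =  683189991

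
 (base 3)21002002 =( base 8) 12047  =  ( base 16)1427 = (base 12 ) 2B9B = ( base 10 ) 5159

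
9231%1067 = 695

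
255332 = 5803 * 44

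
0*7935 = 0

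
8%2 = 0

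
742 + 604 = 1346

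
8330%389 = 161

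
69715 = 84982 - 15267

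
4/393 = 4/393 = 0.01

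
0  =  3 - 3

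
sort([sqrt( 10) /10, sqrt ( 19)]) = [sqrt( 10)/10,  sqrt( 19 )]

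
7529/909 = 7529/909=8.28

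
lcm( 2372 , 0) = 0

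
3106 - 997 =2109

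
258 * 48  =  12384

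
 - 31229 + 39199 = 7970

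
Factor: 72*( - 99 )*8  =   - 2^6*3^4*11^1 = -57024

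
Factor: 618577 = 618577^1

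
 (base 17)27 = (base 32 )19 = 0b101001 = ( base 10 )41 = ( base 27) 1e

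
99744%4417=2570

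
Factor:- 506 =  - 2^1 * 11^1  *23^1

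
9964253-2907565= 7056688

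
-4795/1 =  - 4795 = - 4795.00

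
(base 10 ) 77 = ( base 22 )3B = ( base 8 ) 115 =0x4D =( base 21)3e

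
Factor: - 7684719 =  - 3^1 * 7^2*61^1*857^1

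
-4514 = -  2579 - 1935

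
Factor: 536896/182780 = 134224/45695 = 2^4*5^( - 1)*13^( - 1)*19^(-1) * 37^( - 1)*8389^1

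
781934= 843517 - 61583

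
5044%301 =228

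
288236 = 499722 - 211486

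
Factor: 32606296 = 2^3*31^1*131477^1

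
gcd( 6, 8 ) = 2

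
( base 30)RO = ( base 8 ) 1502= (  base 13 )4c2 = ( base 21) 1if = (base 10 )834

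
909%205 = 89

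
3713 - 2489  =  1224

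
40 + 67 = 107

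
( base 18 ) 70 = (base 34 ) 3o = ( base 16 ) 7e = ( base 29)4a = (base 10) 126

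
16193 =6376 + 9817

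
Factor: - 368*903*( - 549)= 2^4*3^3 * 7^1*23^1 * 43^1* 61^1 =182434896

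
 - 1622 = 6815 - 8437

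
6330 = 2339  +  3991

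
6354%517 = 150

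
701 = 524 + 177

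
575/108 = 5 +35/108  =  5.32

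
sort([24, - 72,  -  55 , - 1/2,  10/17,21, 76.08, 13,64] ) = [ - 72, - 55  ,  -  1/2,  10/17 , 13,21,24,64,76.08]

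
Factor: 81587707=81587707^1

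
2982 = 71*42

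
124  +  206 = 330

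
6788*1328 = 9014464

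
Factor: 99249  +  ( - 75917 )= 23332  =  2^2*19^1 * 307^1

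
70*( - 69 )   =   - 4830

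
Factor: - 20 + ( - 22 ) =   -  2^1*3^1*7^1=- 42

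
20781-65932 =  - 45151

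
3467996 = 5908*587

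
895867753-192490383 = 703377370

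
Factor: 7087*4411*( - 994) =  - 31073192458 = - 2^1 *7^1 *11^1 * 19^1*71^1*373^1*401^1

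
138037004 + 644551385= 782588389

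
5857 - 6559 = -702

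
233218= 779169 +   -  545951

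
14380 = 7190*2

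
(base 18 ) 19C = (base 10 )498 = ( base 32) fi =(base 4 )13302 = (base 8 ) 762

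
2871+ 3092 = 5963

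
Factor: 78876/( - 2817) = -28 =- 2^2*7^1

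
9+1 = 10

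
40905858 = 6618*6181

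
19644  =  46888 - 27244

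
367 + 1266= 1633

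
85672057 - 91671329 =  - 5999272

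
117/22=117/22 = 5.32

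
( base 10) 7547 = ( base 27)A9E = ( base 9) 11315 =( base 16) 1D7B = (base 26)b47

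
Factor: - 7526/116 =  - 3763/58 = - 2^( - 1 )*29^( - 1 ) * 53^1*71^1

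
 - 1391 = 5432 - 6823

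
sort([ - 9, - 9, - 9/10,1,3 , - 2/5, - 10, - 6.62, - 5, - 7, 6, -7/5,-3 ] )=[ - 10, - 9, - 9, - 7, - 6.62, -5, - 3, - 7/5, - 9/10,-2/5 , 1 , 3,6]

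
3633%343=203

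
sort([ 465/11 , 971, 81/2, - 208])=[ - 208 , 81/2, 465/11,  971]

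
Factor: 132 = 2^2*3^1*11^1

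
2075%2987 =2075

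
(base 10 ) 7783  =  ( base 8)17147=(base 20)j93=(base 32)7J7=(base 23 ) EG9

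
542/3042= 271/1521 = 0.18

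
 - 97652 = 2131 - 99783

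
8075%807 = 5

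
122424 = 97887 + 24537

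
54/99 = 6/11 = 0.55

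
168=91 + 77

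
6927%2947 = 1033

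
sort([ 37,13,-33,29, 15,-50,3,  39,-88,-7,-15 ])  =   [ - 88, -50,-33,  -  15 , - 7, 3,13, 15, 29,37, 39 ] 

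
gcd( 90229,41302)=1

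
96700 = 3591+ 93109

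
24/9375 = 8/3125 = 0.00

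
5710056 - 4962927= 747129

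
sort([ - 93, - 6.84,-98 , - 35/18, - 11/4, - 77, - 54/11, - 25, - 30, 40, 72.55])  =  [ -98, - 93, - 77, - 30, - 25, - 6.84,-54/11, - 11/4, - 35/18, 40,72.55] 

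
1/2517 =1/2517= 0.00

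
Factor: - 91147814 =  - 2^1*439^1* 103813^1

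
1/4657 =1/4657 = 0.00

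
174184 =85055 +89129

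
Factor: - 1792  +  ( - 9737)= - 11529 = - 3^3 * 7^1  *61^1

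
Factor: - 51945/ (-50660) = 10389/10132  =  2^(- 2)*3^1*17^(- 1)*149^(-1 )*3463^1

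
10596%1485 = 201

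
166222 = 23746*7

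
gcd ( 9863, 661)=1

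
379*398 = 150842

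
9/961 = 9/961 = 0.01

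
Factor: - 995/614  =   - 2^( - 1 ) * 5^1*199^1*307^( - 1) 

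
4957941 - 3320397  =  1637544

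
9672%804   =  24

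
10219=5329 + 4890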